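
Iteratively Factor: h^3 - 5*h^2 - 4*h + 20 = (h - 5)*(h^2 - 4) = (h - 5)*(h + 2)*(h - 2)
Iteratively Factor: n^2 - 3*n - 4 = (n + 1)*(n - 4)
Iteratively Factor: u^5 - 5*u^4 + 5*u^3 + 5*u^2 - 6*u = (u + 1)*(u^4 - 6*u^3 + 11*u^2 - 6*u) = (u - 2)*(u + 1)*(u^3 - 4*u^2 + 3*u) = u*(u - 2)*(u + 1)*(u^2 - 4*u + 3) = u*(u - 2)*(u - 1)*(u + 1)*(u - 3)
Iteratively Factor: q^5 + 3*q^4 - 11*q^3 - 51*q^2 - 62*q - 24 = (q + 3)*(q^4 - 11*q^2 - 18*q - 8) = (q - 4)*(q + 3)*(q^3 + 4*q^2 + 5*q + 2) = (q - 4)*(q + 1)*(q + 3)*(q^2 + 3*q + 2) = (q - 4)*(q + 1)^2*(q + 3)*(q + 2)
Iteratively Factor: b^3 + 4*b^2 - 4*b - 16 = (b - 2)*(b^2 + 6*b + 8) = (b - 2)*(b + 2)*(b + 4)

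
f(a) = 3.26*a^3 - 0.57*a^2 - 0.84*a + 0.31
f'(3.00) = 83.76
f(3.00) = 80.68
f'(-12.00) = 1421.16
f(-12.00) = -5704.97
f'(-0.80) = 6.33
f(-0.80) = -1.05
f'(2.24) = 45.68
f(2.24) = 32.21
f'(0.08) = -0.87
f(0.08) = 0.24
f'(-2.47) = 61.64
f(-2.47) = -50.22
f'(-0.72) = 5.05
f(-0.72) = -0.60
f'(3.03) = 85.50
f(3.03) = 83.22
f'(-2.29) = 53.06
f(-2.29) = -39.90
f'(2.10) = 39.90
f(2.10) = 26.22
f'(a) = 9.78*a^2 - 1.14*a - 0.84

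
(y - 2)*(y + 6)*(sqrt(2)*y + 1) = sqrt(2)*y^3 + y^2 + 4*sqrt(2)*y^2 - 12*sqrt(2)*y + 4*y - 12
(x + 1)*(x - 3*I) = x^2 + x - 3*I*x - 3*I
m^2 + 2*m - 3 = (m - 1)*(m + 3)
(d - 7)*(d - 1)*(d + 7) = d^3 - d^2 - 49*d + 49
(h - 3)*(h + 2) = h^2 - h - 6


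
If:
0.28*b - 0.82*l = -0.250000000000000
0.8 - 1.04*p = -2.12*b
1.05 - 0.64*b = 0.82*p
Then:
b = 0.18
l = 0.37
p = 1.14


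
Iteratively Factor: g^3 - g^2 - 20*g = (g + 4)*(g^2 - 5*g) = g*(g + 4)*(g - 5)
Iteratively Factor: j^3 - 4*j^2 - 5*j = (j + 1)*(j^2 - 5*j) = j*(j + 1)*(j - 5)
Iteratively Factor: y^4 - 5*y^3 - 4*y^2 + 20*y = (y - 5)*(y^3 - 4*y) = (y - 5)*(y + 2)*(y^2 - 2*y) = y*(y - 5)*(y + 2)*(y - 2)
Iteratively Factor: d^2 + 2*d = (d + 2)*(d)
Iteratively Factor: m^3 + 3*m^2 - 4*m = (m)*(m^2 + 3*m - 4) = m*(m - 1)*(m + 4)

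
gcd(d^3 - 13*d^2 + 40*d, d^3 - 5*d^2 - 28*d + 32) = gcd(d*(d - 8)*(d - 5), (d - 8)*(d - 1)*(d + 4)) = d - 8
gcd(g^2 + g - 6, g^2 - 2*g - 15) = g + 3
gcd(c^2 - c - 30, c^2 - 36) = c - 6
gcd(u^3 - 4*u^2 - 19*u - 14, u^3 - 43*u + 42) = 1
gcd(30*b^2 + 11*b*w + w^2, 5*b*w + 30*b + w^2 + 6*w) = 5*b + w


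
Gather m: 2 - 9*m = 2 - 9*m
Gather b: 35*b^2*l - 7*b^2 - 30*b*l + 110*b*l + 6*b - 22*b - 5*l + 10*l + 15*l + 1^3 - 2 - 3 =b^2*(35*l - 7) + b*(80*l - 16) + 20*l - 4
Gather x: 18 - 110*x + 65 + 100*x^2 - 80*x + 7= 100*x^2 - 190*x + 90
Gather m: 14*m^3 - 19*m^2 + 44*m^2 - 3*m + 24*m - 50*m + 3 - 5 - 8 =14*m^3 + 25*m^2 - 29*m - 10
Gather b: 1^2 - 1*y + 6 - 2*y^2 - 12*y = -2*y^2 - 13*y + 7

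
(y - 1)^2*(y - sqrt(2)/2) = y^3 - 2*y^2 - sqrt(2)*y^2/2 + y + sqrt(2)*y - sqrt(2)/2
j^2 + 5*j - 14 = (j - 2)*(j + 7)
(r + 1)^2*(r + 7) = r^3 + 9*r^2 + 15*r + 7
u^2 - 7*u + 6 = (u - 6)*(u - 1)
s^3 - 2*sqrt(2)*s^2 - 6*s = s*(s - 3*sqrt(2))*(s + sqrt(2))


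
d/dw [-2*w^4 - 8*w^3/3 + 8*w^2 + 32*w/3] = -8*w^3 - 8*w^2 + 16*w + 32/3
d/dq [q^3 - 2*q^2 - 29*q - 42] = 3*q^2 - 4*q - 29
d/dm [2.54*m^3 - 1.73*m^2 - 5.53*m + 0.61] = 7.62*m^2 - 3.46*m - 5.53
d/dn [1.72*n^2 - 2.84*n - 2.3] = 3.44*n - 2.84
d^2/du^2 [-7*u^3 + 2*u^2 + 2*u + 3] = 4 - 42*u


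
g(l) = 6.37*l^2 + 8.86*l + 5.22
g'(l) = 12.74*l + 8.86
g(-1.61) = 7.47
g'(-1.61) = -11.65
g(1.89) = 44.72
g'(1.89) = 32.94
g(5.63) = 257.01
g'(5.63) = 80.59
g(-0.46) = 2.49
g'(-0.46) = 3.00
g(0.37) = 9.37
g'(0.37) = 13.57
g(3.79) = 130.30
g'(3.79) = 57.14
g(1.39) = 29.84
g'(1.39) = 26.57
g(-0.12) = 4.25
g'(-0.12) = 7.33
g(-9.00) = 441.45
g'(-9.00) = -105.80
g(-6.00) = 181.38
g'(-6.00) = -67.58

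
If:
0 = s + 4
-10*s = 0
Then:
No Solution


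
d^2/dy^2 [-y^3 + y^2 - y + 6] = 2 - 6*y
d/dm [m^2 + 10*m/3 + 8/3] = 2*m + 10/3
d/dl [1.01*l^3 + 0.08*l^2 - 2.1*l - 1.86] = 3.03*l^2 + 0.16*l - 2.1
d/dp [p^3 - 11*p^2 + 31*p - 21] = 3*p^2 - 22*p + 31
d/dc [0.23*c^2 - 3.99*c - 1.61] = 0.46*c - 3.99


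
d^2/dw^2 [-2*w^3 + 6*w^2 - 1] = 12 - 12*w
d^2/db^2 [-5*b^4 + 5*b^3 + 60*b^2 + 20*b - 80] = -60*b^2 + 30*b + 120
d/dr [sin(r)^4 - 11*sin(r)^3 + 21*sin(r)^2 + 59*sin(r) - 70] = (4*sin(r)^3 - 33*sin(r)^2 + 42*sin(r) + 59)*cos(r)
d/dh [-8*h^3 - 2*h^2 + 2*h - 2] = -24*h^2 - 4*h + 2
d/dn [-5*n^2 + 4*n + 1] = 4 - 10*n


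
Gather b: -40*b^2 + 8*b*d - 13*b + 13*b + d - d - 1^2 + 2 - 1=-40*b^2 + 8*b*d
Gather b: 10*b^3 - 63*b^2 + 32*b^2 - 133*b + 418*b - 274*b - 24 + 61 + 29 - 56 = 10*b^3 - 31*b^2 + 11*b + 10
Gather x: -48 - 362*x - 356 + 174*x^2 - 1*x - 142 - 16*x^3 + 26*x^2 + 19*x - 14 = -16*x^3 + 200*x^2 - 344*x - 560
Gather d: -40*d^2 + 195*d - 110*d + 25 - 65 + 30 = -40*d^2 + 85*d - 10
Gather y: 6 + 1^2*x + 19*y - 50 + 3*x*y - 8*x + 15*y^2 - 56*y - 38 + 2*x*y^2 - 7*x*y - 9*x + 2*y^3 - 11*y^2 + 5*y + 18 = -16*x + 2*y^3 + y^2*(2*x + 4) + y*(-4*x - 32) - 64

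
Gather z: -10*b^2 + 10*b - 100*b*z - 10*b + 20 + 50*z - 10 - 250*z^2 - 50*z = -10*b^2 - 100*b*z - 250*z^2 + 10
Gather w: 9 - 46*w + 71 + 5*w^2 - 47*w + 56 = 5*w^2 - 93*w + 136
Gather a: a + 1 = a + 1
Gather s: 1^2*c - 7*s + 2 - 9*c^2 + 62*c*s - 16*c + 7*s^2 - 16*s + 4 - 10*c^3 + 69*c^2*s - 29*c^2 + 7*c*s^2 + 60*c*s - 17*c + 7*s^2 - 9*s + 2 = -10*c^3 - 38*c^2 - 32*c + s^2*(7*c + 14) + s*(69*c^2 + 122*c - 32) + 8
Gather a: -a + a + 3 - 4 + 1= 0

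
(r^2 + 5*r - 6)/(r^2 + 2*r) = (r^2 + 5*r - 6)/(r*(r + 2))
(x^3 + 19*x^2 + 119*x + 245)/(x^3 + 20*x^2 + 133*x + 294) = (x + 5)/(x + 6)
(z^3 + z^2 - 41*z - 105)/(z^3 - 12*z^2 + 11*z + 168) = (z + 5)/(z - 8)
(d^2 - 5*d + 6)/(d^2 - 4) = (d - 3)/(d + 2)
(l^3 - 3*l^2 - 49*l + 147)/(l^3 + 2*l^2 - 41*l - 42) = (l^2 - 10*l + 21)/(l^2 - 5*l - 6)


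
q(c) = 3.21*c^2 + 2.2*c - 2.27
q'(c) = 6.42*c + 2.2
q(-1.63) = 2.67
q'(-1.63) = -8.26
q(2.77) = 28.45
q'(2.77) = 19.98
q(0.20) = -1.70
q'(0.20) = 3.48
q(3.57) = 46.50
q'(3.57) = 25.12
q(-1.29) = 0.23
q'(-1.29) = -6.08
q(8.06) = 224.00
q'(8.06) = 53.95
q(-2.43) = 11.34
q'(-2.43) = -13.40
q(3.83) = 53.24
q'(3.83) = 26.79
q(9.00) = 277.54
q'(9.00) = 59.98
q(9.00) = 277.54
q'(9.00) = 59.98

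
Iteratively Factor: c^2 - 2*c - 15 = (c + 3)*(c - 5)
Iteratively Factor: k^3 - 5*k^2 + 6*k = (k - 3)*(k^2 - 2*k) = (k - 3)*(k - 2)*(k)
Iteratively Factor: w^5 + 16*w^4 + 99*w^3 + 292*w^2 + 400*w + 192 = (w + 1)*(w^4 + 15*w^3 + 84*w^2 + 208*w + 192) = (w + 1)*(w + 3)*(w^3 + 12*w^2 + 48*w + 64) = (w + 1)*(w + 3)*(w + 4)*(w^2 + 8*w + 16) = (w + 1)*(w + 3)*(w + 4)^2*(w + 4)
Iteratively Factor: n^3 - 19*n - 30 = (n + 3)*(n^2 - 3*n - 10) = (n + 2)*(n + 3)*(n - 5)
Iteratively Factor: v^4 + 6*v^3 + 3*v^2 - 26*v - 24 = (v + 1)*(v^3 + 5*v^2 - 2*v - 24) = (v - 2)*(v + 1)*(v^2 + 7*v + 12) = (v - 2)*(v + 1)*(v + 4)*(v + 3)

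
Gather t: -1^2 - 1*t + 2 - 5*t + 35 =36 - 6*t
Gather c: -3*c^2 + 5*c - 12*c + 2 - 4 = -3*c^2 - 7*c - 2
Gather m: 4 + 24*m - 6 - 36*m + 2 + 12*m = 0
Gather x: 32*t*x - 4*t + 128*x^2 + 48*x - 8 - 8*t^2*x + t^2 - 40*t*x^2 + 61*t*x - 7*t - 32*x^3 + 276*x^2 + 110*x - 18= t^2 - 11*t - 32*x^3 + x^2*(404 - 40*t) + x*(-8*t^2 + 93*t + 158) - 26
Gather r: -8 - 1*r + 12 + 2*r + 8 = r + 12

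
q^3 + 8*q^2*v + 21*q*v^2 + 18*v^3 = (q + 2*v)*(q + 3*v)^2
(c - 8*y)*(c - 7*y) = c^2 - 15*c*y + 56*y^2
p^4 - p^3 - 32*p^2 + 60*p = p*(p - 5)*(p - 2)*(p + 6)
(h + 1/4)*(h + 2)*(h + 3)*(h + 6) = h^4 + 45*h^3/4 + 155*h^2/4 + 45*h + 9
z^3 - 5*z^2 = z^2*(z - 5)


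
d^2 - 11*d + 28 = (d - 7)*(d - 4)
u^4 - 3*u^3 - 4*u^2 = u^2*(u - 4)*(u + 1)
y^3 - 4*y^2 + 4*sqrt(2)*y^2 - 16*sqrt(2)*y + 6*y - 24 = (y - 4)*(y + sqrt(2))*(y + 3*sqrt(2))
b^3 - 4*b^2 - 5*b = b*(b - 5)*(b + 1)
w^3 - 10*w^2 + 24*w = w*(w - 6)*(w - 4)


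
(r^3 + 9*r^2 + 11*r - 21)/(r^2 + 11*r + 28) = (r^2 + 2*r - 3)/(r + 4)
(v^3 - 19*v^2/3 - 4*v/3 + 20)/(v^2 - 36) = (3*v^2 - v - 10)/(3*(v + 6))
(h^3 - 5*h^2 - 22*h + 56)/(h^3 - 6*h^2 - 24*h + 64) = (h - 7)/(h - 8)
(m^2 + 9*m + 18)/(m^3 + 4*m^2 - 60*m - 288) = (m + 3)/(m^2 - 2*m - 48)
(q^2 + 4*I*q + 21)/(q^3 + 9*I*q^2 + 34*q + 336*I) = (q - 3*I)/(q^2 + 2*I*q + 48)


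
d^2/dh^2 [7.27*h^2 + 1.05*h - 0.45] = 14.5400000000000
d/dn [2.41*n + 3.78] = 2.41000000000000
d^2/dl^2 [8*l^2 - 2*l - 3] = 16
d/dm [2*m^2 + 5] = 4*m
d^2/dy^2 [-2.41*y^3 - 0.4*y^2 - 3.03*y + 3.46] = -14.46*y - 0.8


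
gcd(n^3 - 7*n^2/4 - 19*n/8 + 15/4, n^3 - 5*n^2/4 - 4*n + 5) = n^2 - 13*n/4 + 5/2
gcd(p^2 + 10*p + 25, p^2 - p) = 1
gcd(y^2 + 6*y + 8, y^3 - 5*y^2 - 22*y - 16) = y + 2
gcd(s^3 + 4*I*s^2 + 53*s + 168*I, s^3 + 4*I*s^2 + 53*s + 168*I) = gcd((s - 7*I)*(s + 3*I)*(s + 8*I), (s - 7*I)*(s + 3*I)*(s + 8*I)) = s^3 + 4*I*s^2 + 53*s + 168*I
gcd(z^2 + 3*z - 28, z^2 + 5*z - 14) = z + 7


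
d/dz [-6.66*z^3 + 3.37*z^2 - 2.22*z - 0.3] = -19.98*z^2 + 6.74*z - 2.22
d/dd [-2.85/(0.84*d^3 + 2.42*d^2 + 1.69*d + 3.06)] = (7.182*d^2 + 13.794*d + 4.8165)/(0.84*d^3 + 2.42*d^2 + 1.69*d + 3.06)^2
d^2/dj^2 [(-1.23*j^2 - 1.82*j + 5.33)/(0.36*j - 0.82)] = -1.347096/(0.046656*j^3 - 0.318816*j^2 + 0.726192*j - 0.551368)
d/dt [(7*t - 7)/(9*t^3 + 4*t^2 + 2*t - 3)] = 7*(-18*t^3 + 23*t^2 + 8*t - 1)/(81*t^6 + 72*t^5 + 52*t^4 - 38*t^3 - 20*t^2 - 12*t + 9)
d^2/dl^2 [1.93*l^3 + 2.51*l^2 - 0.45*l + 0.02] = 11.58*l + 5.02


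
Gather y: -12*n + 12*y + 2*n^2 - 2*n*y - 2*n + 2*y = 2*n^2 - 14*n + y*(14 - 2*n)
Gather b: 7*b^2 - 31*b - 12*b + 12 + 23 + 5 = 7*b^2 - 43*b + 40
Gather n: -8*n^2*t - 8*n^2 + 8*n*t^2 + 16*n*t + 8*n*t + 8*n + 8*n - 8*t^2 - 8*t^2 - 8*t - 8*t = n^2*(-8*t - 8) + n*(8*t^2 + 24*t + 16) - 16*t^2 - 16*t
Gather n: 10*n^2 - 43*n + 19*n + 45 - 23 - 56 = 10*n^2 - 24*n - 34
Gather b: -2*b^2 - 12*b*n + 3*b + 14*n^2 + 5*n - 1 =-2*b^2 + b*(3 - 12*n) + 14*n^2 + 5*n - 1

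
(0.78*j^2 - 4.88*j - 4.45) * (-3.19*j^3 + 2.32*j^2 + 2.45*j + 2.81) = -2.4882*j^5 + 17.3768*j^4 + 4.7849*j^3 - 20.0882*j^2 - 24.6153*j - 12.5045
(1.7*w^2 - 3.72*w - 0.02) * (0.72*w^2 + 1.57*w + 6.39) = 1.224*w^4 - 0.00939999999999985*w^3 + 5.0082*w^2 - 23.8022*w - 0.1278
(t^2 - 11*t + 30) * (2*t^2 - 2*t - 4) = 2*t^4 - 24*t^3 + 78*t^2 - 16*t - 120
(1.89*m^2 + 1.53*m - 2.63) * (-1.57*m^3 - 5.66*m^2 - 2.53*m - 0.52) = -2.9673*m^5 - 13.0995*m^4 - 9.3124*m^3 + 10.0321*m^2 + 5.8583*m + 1.3676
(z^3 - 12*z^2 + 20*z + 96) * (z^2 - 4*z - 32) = z^5 - 16*z^4 + 36*z^3 + 400*z^2 - 1024*z - 3072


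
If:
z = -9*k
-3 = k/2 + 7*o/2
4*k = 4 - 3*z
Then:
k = -4/23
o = -134/161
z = 36/23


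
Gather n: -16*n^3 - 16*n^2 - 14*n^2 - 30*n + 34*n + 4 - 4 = -16*n^3 - 30*n^2 + 4*n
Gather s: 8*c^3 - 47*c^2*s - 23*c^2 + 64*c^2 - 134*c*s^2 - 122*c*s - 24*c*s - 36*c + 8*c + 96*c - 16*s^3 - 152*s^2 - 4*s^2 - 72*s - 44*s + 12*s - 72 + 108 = 8*c^3 + 41*c^2 + 68*c - 16*s^3 + s^2*(-134*c - 156) + s*(-47*c^2 - 146*c - 104) + 36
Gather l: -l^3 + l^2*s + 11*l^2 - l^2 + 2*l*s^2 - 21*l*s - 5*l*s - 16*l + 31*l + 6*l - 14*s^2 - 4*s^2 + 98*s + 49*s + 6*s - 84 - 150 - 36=-l^3 + l^2*(s + 10) + l*(2*s^2 - 26*s + 21) - 18*s^2 + 153*s - 270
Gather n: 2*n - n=n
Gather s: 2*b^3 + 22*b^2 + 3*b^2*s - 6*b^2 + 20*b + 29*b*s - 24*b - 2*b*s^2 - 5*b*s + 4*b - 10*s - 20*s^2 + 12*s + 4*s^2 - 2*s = 2*b^3 + 16*b^2 + s^2*(-2*b - 16) + s*(3*b^2 + 24*b)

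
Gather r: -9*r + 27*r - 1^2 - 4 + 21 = 18*r + 16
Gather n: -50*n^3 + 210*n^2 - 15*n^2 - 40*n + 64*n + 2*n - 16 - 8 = -50*n^3 + 195*n^2 + 26*n - 24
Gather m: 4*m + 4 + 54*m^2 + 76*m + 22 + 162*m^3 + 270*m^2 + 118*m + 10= 162*m^3 + 324*m^2 + 198*m + 36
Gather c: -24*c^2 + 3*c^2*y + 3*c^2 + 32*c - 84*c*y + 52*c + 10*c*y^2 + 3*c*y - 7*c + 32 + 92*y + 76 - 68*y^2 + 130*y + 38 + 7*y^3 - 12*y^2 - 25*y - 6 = c^2*(3*y - 21) + c*(10*y^2 - 81*y + 77) + 7*y^3 - 80*y^2 + 197*y + 140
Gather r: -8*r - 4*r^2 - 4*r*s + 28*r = -4*r^2 + r*(20 - 4*s)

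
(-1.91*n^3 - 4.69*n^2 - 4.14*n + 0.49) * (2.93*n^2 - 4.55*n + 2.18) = -5.5963*n^5 - 5.0512*n^4 + 5.0455*n^3 + 10.0485*n^2 - 11.2547*n + 1.0682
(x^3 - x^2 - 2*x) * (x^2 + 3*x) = x^5 + 2*x^4 - 5*x^3 - 6*x^2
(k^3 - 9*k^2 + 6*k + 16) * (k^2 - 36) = k^5 - 9*k^4 - 30*k^3 + 340*k^2 - 216*k - 576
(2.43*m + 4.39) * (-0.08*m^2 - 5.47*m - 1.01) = -0.1944*m^3 - 13.6433*m^2 - 26.4676*m - 4.4339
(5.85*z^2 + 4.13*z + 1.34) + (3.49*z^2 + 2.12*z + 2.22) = 9.34*z^2 + 6.25*z + 3.56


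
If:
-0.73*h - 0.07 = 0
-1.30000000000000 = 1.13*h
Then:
No Solution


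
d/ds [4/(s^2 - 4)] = -8*s/(s^2 - 4)^2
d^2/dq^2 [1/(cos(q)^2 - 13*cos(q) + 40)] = (-4*sin(q)^4 + 11*sin(q)^2 - 2275*cos(q)/4 + 39*cos(3*q)/4 + 251)/((cos(q) - 8)^3*(cos(q) - 5)^3)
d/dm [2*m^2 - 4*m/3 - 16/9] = 4*m - 4/3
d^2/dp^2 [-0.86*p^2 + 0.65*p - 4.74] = -1.72000000000000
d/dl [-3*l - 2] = -3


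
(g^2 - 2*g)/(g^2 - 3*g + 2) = g/(g - 1)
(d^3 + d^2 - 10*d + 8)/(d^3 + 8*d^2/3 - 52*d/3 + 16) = 3*(d^2 + 3*d - 4)/(3*d^2 + 14*d - 24)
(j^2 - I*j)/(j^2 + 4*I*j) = (j - I)/(j + 4*I)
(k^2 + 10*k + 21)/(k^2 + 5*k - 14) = (k + 3)/(k - 2)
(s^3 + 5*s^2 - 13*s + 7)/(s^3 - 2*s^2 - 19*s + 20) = (s^2 + 6*s - 7)/(s^2 - s - 20)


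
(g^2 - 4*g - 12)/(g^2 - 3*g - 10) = (g - 6)/(g - 5)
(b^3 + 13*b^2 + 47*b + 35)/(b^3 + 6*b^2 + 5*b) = (b + 7)/b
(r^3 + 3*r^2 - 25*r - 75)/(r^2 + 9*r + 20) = (r^2 - 2*r - 15)/(r + 4)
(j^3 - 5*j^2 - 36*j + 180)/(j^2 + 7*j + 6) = (j^2 - 11*j + 30)/(j + 1)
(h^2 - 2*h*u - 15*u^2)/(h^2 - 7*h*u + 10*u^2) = (-h - 3*u)/(-h + 2*u)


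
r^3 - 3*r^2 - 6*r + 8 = (r - 4)*(r - 1)*(r + 2)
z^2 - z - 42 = (z - 7)*(z + 6)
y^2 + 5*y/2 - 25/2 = (y - 5/2)*(y + 5)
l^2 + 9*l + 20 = (l + 4)*(l + 5)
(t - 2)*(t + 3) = t^2 + t - 6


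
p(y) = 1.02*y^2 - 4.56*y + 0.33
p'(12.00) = 19.92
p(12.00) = 92.49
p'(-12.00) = -29.04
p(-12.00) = 201.93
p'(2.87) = 1.29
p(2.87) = -4.36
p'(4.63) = 4.89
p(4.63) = 1.08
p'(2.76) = 1.07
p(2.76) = -4.49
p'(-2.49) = -9.64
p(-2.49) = 18.01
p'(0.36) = -3.83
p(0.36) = -1.18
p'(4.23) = 4.07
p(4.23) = -0.71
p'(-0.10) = -4.76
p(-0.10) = 0.80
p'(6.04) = 7.76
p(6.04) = 10.00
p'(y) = 2.04*y - 4.56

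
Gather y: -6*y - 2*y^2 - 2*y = -2*y^2 - 8*y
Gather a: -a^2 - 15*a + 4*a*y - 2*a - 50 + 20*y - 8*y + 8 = -a^2 + a*(4*y - 17) + 12*y - 42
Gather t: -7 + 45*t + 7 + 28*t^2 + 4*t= 28*t^2 + 49*t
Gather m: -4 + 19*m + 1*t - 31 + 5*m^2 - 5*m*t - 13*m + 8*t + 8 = 5*m^2 + m*(6 - 5*t) + 9*t - 27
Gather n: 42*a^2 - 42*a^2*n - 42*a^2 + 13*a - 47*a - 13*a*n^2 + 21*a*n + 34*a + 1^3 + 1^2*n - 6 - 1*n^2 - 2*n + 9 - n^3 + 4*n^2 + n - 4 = -n^3 + n^2*(3 - 13*a) + n*(-42*a^2 + 21*a)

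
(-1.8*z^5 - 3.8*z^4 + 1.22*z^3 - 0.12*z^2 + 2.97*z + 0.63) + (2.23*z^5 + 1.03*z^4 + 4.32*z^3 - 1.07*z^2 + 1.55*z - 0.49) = 0.43*z^5 - 2.77*z^4 + 5.54*z^3 - 1.19*z^2 + 4.52*z + 0.14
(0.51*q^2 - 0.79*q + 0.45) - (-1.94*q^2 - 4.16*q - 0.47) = 2.45*q^2 + 3.37*q + 0.92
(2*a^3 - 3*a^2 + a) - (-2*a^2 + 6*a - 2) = 2*a^3 - a^2 - 5*a + 2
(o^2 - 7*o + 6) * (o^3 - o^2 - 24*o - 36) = o^5 - 8*o^4 - 11*o^3 + 126*o^2 + 108*o - 216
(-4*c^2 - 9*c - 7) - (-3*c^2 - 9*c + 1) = -c^2 - 8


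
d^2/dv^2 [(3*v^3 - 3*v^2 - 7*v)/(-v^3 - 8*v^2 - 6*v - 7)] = 2*(27*v^6 + 75*v^5 + 240*v^4 + 175*v^3 - 1176*v^2 - 1617*v - 147)/(v^9 + 24*v^8 + 210*v^7 + 821*v^6 + 1596*v^5 + 2460*v^4 + 2379*v^3 + 1932*v^2 + 882*v + 343)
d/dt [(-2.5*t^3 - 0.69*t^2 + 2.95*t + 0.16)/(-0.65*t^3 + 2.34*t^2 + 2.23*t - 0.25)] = (-6.2985*t^4 - 7.315*t^3 - 6.2547*t^2 - 0.4038*t - 1.0943)/(0.4225*t^6 - 3.042*t^5 + 2.5766*t^4 + 10.7614*t^3 + 3.8029*t^2 - 1.115*t + 0.0625)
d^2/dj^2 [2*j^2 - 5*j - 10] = 4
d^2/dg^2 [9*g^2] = 18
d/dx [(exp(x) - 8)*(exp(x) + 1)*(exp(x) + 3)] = (3*exp(2*x) - 8*exp(x) - 29)*exp(x)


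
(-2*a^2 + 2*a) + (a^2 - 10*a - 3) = -a^2 - 8*a - 3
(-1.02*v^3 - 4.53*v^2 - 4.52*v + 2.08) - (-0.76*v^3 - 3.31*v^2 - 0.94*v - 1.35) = -0.26*v^3 - 1.22*v^2 - 3.58*v + 3.43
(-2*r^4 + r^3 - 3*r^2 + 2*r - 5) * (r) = -2*r^5 + r^4 - 3*r^3 + 2*r^2 - 5*r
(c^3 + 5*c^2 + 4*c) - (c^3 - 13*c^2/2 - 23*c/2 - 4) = 23*c^2/2 + 31*c/2 + 4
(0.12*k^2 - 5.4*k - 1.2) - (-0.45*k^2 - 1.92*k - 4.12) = 0.57*k^2 - 3.48*k + 2.92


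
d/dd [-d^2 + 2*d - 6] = 2 - 2*d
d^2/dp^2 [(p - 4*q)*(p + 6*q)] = 2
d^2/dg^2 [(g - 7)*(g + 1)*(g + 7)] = 6*g + 2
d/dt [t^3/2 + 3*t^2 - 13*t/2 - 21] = 3*t^2/2 + 6*t - 13/2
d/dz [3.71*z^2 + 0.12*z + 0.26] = 7.42*z + 0.12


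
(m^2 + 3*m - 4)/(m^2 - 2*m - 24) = (m - 1)/(m - 6)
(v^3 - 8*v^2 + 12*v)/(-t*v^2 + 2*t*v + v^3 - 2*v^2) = (6 - v)/(t - v)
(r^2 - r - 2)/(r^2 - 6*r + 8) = (r + 1)/(r - 4)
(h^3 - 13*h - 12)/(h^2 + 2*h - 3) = (h^2 - 3*h - 4)/(h - 1)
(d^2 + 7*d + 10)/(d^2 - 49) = (d^2 + 7*d + 10)/(d^2 - 49)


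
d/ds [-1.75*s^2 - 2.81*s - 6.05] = -3.5*s - 2.81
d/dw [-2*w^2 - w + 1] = -4*w - 1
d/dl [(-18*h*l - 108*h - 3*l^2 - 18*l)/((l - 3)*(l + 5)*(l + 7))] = 3*(12*h*l^3 + 162*h*l^2 + 648*h*l + 594*h + l^4 + 12*l^3 + 55*l^2 + 210*l + 630)/(l^6 + 18*l^5 + 79*l^4 - 228*l^3 - 1889*l^2 + 210*l + 11025)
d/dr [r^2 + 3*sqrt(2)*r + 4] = 2*r + 3*sqrt(2)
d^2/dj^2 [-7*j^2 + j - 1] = -14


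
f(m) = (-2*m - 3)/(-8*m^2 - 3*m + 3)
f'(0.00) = -1.67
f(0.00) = -1.00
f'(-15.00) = 0.00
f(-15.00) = -0.02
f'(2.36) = -0.09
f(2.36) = 0.16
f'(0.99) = -1.28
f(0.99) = 0.64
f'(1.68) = -0.23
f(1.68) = 0.26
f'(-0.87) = 73.91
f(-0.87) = 2.83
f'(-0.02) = -1.50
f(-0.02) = -0.97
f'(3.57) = -0.03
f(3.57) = 0.09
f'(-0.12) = -0.90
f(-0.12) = -0.85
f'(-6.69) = -0.00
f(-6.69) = -0.03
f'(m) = (-2*m - 3)*(16*m + 3)/(-8*m^2 - 3*m + 3)^2 - 2/(-8*m^2 - 3*m + 3)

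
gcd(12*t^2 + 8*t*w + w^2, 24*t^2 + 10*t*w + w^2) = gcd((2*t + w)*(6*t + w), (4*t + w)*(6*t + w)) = 6*t + w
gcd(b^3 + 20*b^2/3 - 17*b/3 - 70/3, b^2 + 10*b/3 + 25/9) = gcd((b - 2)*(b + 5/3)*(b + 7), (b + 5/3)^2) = b + 5/3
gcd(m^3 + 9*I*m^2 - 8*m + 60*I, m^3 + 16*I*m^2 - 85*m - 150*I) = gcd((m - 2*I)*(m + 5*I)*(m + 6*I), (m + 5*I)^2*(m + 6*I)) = m^2 + 11*I*m - 30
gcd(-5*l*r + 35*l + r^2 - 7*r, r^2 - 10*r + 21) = r - 7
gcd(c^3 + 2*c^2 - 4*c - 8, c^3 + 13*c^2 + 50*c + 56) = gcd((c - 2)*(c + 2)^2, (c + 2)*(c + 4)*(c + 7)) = c + 2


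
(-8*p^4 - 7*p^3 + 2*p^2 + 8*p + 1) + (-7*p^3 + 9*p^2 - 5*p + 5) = -8*p^4 - 14*p^3 + 11*p^2 + 3*p + 6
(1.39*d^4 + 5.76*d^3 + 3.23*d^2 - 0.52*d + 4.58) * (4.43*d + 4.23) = 6.1577*d^5 + 31.3965*d^4 + 38.6737*d^3 + 11.3593*d^2 + 18.0898*d + 19.3734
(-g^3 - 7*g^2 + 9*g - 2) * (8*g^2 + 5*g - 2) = -8*g^5 - 61*g^4 + 39*g^3 + 43*g^2 - 28*g + 4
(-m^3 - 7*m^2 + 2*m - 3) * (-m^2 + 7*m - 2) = m^5 - 49*m^3 + 31*m^2 - 25*m + 6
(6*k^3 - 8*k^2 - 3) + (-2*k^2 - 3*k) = 6*k^3 - 10*k^2 - 3*k - 3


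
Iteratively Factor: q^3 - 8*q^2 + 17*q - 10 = (q - 1)*(q^2 - 7*q + 10) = (q - 2)*(q - 1)*(q - 5)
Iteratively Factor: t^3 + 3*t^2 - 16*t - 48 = (t + 3)*(t^2 - 16) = (t + 3)*(t + 4)*(t - 4)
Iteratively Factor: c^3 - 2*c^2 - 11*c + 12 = (c - 1)*(c^2 - c - 12) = (c - 4)*(c - 1)*(c + 3)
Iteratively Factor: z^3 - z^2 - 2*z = (z)*(z^2 - z - 2) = z*(z + 1)*(z - 2)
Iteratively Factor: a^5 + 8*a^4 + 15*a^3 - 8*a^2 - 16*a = (a + 1)*(a^4 + 7*a^3 + 8*a^2 - 16*a) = (a + 1)*(a + 4)*(a^3 + 3*a^2 - 4*a) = (a + 1)*(a + 4)^2*(a^2 - a) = (a - 1)*(a + 1)*(a + 4)^2*(a)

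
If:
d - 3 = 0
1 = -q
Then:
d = 3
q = -1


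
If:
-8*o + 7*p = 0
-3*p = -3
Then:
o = 7/8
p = 1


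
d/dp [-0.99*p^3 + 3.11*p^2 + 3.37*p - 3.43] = -2.97*p^2 + 6.22*p + 3.37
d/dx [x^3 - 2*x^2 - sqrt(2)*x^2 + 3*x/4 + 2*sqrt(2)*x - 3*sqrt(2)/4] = 3*x^2 - 4*x - 2*sqrt(2)*x + 3/4 + 2*sqrt(2)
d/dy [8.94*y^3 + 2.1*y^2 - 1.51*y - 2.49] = 26.82*y^2 + 4.2*y - 1.51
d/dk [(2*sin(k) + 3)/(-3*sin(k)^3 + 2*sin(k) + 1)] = (12*sin(k)^3 + 27*sin(k)^2 - 4)*cos(k)/(-3*sin(k)^3 + 2*sin(k) + 1)^2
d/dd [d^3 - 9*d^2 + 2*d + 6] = 3*d^2 - 18*d + 2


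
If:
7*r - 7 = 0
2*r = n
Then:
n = 2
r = 1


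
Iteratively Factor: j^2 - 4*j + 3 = (j - 1)*(j - 3)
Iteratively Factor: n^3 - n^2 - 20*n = (n - 5)*(n^2 + 4*n) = (n - 5)*(n + 4)*(n)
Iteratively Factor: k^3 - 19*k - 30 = (k + 3)*(k^2 - 3*k - 10) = (k - 5)*(k + 3)*(k + 2)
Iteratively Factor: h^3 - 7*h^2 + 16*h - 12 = (h - 3)*(h^2 - 4*h + 4) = (h - 3)*(h - 2)*(h - 2)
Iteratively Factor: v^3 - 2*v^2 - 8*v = (v + 2)*(v^2 - 4*v) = (v - 4)*(v + 2)*(v)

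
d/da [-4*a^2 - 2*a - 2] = -8*a - 2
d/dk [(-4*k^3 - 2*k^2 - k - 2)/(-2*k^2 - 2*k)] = (4*k^4 + 8*k^3 + k^2 - 4*k - 2)/(2*k^2*(k^2 + 2*k + 1))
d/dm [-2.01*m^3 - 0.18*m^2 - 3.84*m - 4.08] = -6.03*m^2 - 0.36*m - 3.84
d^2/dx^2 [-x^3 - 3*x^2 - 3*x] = -6*x - 6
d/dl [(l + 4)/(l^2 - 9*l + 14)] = (l^2 - 9*l - (l + 4)*(2*l - 9) + 14)/(l^2 - 9*l + 14)^2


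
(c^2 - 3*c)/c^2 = (c - 3)/c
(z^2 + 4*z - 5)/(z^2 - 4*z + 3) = (z + 5)/(z - 3)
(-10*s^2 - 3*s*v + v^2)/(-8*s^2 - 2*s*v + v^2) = (5*s - v)/(4*s - v)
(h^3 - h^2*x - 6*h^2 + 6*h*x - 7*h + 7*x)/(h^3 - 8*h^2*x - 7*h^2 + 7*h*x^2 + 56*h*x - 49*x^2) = (-h - 1)/(-h + 7*x)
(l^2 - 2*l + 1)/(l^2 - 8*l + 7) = (l - 1)/(l - 7)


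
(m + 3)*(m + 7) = m^2 + 10*m + 21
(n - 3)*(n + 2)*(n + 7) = n^3 + 6*n^2 - 13*n - 42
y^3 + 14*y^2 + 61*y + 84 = (y + 3)*(y + 4)*(y + 7)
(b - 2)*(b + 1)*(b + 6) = b^3 + 5*b^2 - 8*b - 12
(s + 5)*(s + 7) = s^2 + 12*s + 35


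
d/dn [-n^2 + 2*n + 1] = 2 - 2*n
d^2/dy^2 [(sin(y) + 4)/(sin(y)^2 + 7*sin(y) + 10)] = (-sin(y)^5 - 9*sin(y)^4 - 22*sin(y)^3 + 58*sin(y)^2 + 288*sin(y) + 172)/(sin(y)^2 + 7*sin(y) + 10)^3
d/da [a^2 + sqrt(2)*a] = 2*a + sqrt(2)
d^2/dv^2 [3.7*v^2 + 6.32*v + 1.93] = 7.40000000000000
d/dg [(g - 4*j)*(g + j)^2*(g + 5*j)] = 4*g^3 + 9*g^2*j - 34*g*j^2 - 39*j^3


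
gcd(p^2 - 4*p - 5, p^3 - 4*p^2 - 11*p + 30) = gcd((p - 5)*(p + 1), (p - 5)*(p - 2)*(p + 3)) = p - 5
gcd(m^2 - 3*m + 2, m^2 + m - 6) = m - 2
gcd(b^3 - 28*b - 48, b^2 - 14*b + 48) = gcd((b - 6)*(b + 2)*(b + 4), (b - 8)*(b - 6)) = b - 6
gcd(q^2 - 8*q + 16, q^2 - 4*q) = q - 4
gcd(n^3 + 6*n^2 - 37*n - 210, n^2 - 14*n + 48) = n - 6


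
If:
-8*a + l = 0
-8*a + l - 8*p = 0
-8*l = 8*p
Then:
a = 0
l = 0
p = 0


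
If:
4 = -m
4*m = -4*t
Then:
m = -4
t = 4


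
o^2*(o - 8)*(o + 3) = o^4 - 5*o^3 - 24*o^2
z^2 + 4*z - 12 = (z - 2)*(z + 6)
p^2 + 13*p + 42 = (p + 6)*(p + 7)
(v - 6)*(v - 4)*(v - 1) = v^3 - 11*v^2 + 34*v - 24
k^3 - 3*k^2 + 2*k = k*(k - 2)*(k - 1)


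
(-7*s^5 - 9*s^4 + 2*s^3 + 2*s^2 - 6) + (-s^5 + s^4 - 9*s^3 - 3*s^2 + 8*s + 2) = -8*s^5 - 8*s^4 - 7*s^3 - s^2 + 8*s - 4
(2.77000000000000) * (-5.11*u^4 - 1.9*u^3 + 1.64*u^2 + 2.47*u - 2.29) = -14.1547*u^4 - 5.263*u^3 + 4.5428*u^2 + 6.8419*u - 6.3433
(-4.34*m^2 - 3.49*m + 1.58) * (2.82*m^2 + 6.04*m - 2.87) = -12.2388*m^4 - 36.0554*m^3 - 4.1682*m^2 + 19.5595*m - 4.5346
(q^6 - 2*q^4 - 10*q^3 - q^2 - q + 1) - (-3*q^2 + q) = q^6 - 2*q^4 - 10*q^3 + 2*q^2 - 2*q + 1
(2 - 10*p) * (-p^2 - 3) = 10*p^3 - 2*p^2 + 30*p - 6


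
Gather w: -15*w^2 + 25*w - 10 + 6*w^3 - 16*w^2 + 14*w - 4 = 6*w^3 - 31*w^2 + 39*w - 14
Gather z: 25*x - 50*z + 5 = 25*x - 50*z + 5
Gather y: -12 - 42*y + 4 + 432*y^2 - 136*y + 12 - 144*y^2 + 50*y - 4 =288*y^2 - 128*y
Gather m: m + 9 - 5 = m + 4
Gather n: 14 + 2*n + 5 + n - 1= 3*n + 18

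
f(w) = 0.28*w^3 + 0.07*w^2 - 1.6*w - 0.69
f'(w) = 0.84*w^2 + 0.14*w - 1.6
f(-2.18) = 0.23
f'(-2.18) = 2.09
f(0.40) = -1.30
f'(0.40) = -1.41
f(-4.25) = -14.12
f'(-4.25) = 12.98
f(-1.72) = 0.84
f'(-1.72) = 0.64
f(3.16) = 3.79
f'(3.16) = 7.23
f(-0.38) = -0.09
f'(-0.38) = -1.53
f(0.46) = -1.38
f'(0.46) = -1.36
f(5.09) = 29.90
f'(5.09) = 20.88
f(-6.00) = -49.05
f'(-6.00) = 27.80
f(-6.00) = -49.05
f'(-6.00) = 27.80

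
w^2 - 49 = (w - 7)*(w + 7)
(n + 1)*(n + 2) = n^2 + 3*n + 2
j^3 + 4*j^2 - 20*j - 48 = (j - 4)*(j + 2)*(j + 6)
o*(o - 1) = o^2 - o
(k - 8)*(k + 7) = k^2 - k - 56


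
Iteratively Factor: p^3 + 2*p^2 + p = (p + 1)*(p^2 + p) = p*(p + 1)*(p + 1)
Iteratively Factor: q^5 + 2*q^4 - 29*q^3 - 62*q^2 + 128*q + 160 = (q - 5)*(q^4 + 7*q^3 + 6*q^2 - 32*q - 32) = (q - 5)*(q - 2)*(q^3 + 9*q^2 + 24*q + 16) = (q - 5)*(q - 2)*(q + 1)*(q^2 + 8*q + 16) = (q - 5)*(q - 2)*(q + 1)*(q + 4)*(q + 4)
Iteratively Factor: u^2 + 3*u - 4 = (u + 4)*(u - 1)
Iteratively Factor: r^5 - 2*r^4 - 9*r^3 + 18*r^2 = (r)*(r^4 - 2*r^3 - 9*r^2 + 18*r) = r*(r - 2)*(r^3 - 9*r) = r*(r - 3)*(r - 2)*(r^2 + 3*r) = r^2*(r - 3)*(r - 2)*(r + 3)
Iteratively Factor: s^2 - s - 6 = (s + 2)*(s - 3)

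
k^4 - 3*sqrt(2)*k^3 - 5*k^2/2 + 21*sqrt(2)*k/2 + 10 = (k - 5*sqrt(2)/2)*(k - 2*sqrt(2))*(k + sqrt(2)/2)*(k + sqrt(2))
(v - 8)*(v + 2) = v^2 - 6*v - 16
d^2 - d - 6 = (d - 3)*(d + 2)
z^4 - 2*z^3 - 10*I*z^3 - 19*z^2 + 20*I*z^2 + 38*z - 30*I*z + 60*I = (z - 2)*(z - 6*I)*(z - 5*I)*(z + I)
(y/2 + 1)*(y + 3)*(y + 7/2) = y^3/2 + 17*y^2/4 + 47*y/4 + 21/2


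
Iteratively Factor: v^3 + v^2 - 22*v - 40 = (v + 2)*(v^2 - v - 20) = (v + 2)*(v + 4)*(v - 5)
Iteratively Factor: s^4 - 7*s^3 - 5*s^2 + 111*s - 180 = (s + 4)*(s^3 - 11*s^2 + 39*s - 45) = (s - 5)*(s + 4)*(s^2 - 6*s + 9) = (s - 5)*(s - 3)*(s + 4)*(s - 3)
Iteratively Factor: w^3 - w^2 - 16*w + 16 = (w + 4)*(w^2 - 5*w + 4) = (w - 4)*(w + 4)*(w - 1)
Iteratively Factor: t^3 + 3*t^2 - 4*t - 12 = (t + 3)*(t^2 - 4) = (t + 2)*(t + 3)*(t - 2)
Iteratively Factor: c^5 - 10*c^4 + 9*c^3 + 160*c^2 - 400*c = (c)*(c^4 - 10*c^3 + 9*c^2 + 160*c - 400) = c*(c - 5)*(c^3 - 5*c^2 - 16*c + 80) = c*(c - 5)*(c + 4)*(c^2 - 9*c + 20) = c*(c - 5)^2*(c + 4)*(c - 4)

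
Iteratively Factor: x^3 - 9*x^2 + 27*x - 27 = (x - 3)*(x^2 - 6*x + 9) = (x - 3)^2*(x - 3)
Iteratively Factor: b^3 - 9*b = (b - 3)*(b^2 + 3*b) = b*(b - 3)*(b + 3)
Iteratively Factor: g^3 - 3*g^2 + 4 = (g - 2)*(g^2 - g - 2) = (g - 2)*(g + 1)*(g - 2)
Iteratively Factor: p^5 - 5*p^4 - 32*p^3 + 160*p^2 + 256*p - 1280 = (p - 4)*(p^4 - p^3 - 36*p^2 + 16*p + 320) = (p - 4)*(p + 4)*(p^3 - 5*p^2 - 16*p + 80) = (p - 4)*(p + 4)^2*(p^2 - 9*p + 20) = (p - 5)*(p - 4)*(p + 4)^2*(p - 4)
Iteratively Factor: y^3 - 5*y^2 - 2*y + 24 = (y + 2)*(y^2 - 7*y + 12) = (y - 3)*(y + 2)*(y - 4)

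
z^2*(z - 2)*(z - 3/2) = z^4 - 7*z^3/2 + 3*z^2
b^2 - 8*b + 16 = (b - 4)^2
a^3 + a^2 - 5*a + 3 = (a - 1)^2*(a + 3)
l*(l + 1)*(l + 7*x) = l^3 + 7*l^2*x + l^2 + 7*l*x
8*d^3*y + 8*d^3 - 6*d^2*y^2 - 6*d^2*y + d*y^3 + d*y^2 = (-4*d + y)*(-2*d + y)*(d*y + d)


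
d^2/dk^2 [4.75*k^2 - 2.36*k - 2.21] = 9.50000000000000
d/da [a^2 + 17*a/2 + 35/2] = 2*a + 17/2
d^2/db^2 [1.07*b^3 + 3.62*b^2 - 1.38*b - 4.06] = 6.42*b + 7.24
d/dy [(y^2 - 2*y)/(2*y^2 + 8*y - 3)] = 6*(2*y^2 - y + 1)/(4*y^4 + 32*y^3 + 52*y^2 - 48*y + 9)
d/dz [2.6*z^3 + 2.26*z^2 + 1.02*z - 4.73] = 7.8*z^2 + 4.52*z + 1.02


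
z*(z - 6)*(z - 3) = z^3 - 9*z^2 + 18*z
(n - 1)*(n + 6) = n^2 + 5*n - 6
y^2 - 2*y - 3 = (y - 3)*(y + 1)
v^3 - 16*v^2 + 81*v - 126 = (v - 7)*(v - 6)*(v - 3)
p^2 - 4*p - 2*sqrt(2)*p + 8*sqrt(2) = (p - 4)*(p - 2*sqrt(2))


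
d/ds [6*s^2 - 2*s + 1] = 12*s - 2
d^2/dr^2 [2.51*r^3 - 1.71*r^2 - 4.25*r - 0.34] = 15.06*r - 3.42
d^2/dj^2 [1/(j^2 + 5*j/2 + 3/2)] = 4*(-4*j^2 - 10*j + (4*j + 5)^2 - 6)/(2*j^2 + 5*j + 3)^3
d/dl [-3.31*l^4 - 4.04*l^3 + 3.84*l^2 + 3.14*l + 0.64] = -13.24*l^3 - 12.12*l^2 + 7.68*l + 3.14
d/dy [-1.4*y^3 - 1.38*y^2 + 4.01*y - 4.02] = -4.2*y^2 - 2.76*y + 4.01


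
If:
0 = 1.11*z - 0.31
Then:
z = 0.28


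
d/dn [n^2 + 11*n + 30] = 2*n + 11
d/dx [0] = 0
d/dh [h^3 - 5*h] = 3*h^2 - 5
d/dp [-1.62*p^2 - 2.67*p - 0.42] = -3.24*p - 2.67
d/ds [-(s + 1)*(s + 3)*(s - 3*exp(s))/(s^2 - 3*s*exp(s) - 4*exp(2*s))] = (-(s + 1)*(s + 3)*(s - 3*exp(s))*(3*s*exp(s) - 2*s + 8*exp(2*s) + 3*exp(s)) + (-s^2 + 3*s*exp(s) + 4*exp(2*s))*(-(s + 1)*(s + 3)*(3*exp(s) - 1) + (s + 1)*(s - 3*exp(s)) + (s + 3)*(s - 3*exp(s))))/(-s^2 + 3*s*exp(s) + 4*exp(2*s))^2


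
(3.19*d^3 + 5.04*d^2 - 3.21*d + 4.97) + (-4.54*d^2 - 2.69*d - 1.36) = 3.19*d^3 + 0.5*d^2 - 5.9*d + 3.61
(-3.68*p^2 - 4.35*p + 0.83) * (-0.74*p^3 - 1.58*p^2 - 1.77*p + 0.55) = 2.7232*p^5 + 9.0334*p^4 + 12.7724*p^3 + 4.3641*p^2 - 3.8616*p + 0.4565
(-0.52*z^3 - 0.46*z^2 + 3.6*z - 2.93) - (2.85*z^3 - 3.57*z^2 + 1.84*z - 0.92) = -3.37*z^3 + 3.11*z^2 + 1.76*z - 2.01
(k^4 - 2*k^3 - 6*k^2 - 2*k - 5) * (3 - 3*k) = -3*k^5 + 9*k^4 + 12*k^3 - 12*k^2 + 9*k - 15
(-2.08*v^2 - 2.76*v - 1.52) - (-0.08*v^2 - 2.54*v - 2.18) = -2.0*v^2 - 0.22*v + 0.66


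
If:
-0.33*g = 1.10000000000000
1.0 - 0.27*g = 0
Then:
No Solution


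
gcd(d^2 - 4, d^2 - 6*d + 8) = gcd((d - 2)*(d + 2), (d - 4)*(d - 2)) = d - 2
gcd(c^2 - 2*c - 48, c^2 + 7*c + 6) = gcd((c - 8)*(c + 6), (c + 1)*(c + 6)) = c + 6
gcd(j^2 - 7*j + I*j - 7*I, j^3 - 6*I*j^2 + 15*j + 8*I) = j + I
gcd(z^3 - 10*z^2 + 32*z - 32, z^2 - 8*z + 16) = z^2 - 8*z + 16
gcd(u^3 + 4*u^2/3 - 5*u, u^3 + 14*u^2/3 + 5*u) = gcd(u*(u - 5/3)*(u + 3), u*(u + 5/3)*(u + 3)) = u^2 + 3*u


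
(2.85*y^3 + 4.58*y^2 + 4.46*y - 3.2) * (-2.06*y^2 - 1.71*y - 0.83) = -5.871*y^5 - 14.3083*y^4 - 19.3849*y^3 - 4.836*y^2 + 1.7702*y + 2.656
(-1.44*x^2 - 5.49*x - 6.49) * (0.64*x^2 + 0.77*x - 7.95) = -0.9216*x^4 - 4.6224*x^3 + 3.0671*x^2 + 38.6482*x + 51.5955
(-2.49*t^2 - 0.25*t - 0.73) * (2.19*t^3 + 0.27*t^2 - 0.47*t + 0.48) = -5.4531*t^5 - 1.2198*t^4 - 0.4959*t^3 - 1.2748*t^2 + 0.2231*t - 0.3504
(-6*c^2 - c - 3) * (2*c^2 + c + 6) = -12*c^4 - 8*c^3 - 43*c^2 - 9*c - 18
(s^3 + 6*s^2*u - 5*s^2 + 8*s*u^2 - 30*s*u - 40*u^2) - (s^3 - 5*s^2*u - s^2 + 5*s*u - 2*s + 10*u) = 11*s^2*u - 4*s^2 + 8*s*u^2 - 35*s*u + 2*s - 40*u^2 - 10*u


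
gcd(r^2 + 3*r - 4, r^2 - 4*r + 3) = r - 1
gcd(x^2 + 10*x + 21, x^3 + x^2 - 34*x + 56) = x + 7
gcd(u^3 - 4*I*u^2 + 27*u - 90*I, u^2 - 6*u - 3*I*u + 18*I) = u - 3*I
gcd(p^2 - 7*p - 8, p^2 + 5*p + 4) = p + 1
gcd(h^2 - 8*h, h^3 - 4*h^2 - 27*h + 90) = 1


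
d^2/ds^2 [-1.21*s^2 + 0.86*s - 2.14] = -2.42000000000000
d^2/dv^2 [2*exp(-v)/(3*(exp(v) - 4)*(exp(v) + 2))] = 2*(9*exp(4*v) - 22*exp(3*v) + 48*exp(v) + 64)*exp(-v)/(3*(exp(6*v) - 6*exp(5*v) - 12*exp(4*v) + 88*exp(3*v) + 96*exp(2*v) - 384*exp(v) - 512))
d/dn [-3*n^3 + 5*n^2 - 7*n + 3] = -9*n^2 + 10*n - 7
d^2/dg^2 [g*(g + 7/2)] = 2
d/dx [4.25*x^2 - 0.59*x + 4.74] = 8.5*x - 0.59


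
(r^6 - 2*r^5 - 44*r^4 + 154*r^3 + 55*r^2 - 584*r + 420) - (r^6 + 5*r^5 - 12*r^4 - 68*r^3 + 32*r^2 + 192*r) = -7*r^5 - 32*r^4 + 222*r^3 + 23*r^2 - 776*r + 420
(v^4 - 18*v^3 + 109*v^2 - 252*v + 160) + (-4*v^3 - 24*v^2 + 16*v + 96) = v^4 - 22*v^3 + 85*v^2 - 236*v + 256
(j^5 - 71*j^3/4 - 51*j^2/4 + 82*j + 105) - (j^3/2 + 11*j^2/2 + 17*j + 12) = j^5 - 73*j^3/4 - 73*j^2/4 + 65*j + 93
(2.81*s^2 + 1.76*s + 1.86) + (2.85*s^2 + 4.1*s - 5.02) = 5.66*s^2 + 5.86*s - 3.16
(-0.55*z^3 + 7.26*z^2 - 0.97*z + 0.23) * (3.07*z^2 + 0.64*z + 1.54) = -1.6885*z^5 + 21.9362*z^4 + 0.8215*z^3 + 11.2657*z^2 - 1.3466*z + 0.3542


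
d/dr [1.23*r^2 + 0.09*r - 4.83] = 2.46*r + 0.09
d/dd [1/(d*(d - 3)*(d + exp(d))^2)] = (-2*d*(d - 3)*(exp(d) + 1) - d*(d + exp(d)) - (d - 3)*(d + exp(d)))/(d^2*(d - 3)^2*(d + exp(d))^3)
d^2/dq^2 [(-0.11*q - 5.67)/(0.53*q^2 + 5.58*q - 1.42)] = (-(0.11*q + 5.67)*(1.06*q + 5.58)*(2.12*q + 11.16) + (0.3498*q + 7.2378)*(0.53*q^2 + 5.58*q - 1.42))/(0.53*q^2 + 5.58*q - 1.42)^3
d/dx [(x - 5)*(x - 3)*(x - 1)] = 3*x^2 - 18*x + 23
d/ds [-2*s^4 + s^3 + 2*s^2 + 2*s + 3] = -8*s^3 + 3*s^2 + 4*s + 2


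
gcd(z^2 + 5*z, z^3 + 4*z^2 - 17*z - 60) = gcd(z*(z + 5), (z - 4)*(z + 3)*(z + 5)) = z + 5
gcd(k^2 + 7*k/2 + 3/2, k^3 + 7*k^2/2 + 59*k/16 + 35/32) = k + 1/2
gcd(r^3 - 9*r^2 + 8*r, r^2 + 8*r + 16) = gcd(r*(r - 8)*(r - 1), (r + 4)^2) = 1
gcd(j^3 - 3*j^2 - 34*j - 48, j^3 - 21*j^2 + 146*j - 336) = j - 8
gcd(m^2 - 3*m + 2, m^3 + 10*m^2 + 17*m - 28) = m - 1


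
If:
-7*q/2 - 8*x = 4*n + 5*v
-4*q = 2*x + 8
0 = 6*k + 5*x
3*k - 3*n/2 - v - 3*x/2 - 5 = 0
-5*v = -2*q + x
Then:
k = 370/107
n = 766/107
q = 8/107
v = 92/107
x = -444/107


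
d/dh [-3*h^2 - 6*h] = -6*h - 6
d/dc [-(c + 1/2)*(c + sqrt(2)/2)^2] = (2*c + sqrt(2))*(-6*c - 2 - sqrt(2))/4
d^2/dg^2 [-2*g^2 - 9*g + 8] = -4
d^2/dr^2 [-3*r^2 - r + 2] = -6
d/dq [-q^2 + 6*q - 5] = 6 - 2*q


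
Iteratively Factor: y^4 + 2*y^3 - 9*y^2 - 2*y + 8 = (y - 2)*(y^3 + 4*y^2 - y - 4) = (y - 2)*(y - 1)*(y^2 + 5*y + 4) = (y - 2)*(y - 1)*(y + 4)*(y + 1)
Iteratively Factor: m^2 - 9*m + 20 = (m - 4)*(m - 5)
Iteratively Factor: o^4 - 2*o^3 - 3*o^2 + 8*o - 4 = (o - 1)*(o^3 - o^2 - 4*o + 4) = (o - 1)*(o + 2)*(o^2 - 3*o + 2) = (o - 1)^2*(o + 2)*(o - 2)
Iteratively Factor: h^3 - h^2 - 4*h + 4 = (h - 2)*(h^2 + h - 2) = (h - 2)*(h + 2)*(h - 1)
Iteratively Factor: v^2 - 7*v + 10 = (v - 2)*(v - 5)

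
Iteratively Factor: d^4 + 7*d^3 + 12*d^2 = (d)*(d^3 + 7*d^2 + 12*d) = d^2*(d^2 + 7*d + 12) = d^2*(d + 4)*(d + 3)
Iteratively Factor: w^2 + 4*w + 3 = (w + 3)*(w + 1)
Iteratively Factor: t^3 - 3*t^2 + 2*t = (t - 2)*(t^2 - t) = t*(t - 2)*(t - 1)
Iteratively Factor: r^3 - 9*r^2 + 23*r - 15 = (r - 5)*(r^2 - 4*r + 3) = (r - 5)*(r - 1)*(r - 3)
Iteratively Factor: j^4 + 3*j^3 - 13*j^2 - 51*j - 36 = (j + 3)*(j^3 - 13*j - 12) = (j + 1)*(j + 3)*(j^2 - j - 12) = (j + 1)*(j + 3)^2*(j - 4)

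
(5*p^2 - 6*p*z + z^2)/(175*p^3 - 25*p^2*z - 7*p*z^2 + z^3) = (-p + z)/(-35*p^2 - 2*p*z + z^2)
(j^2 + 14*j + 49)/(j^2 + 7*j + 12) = (j^2 + 14*j + 49)/(j^2 + 7*j + 12)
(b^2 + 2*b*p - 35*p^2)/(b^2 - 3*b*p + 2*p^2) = (b^2 + 2*b*p - 35*p^2)/(b^2 - 3*b*p + 2*p^2)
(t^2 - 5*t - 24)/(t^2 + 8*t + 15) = (t - 8)/(t + 5)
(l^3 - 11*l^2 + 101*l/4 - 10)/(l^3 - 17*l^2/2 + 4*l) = (l - 5/2)/l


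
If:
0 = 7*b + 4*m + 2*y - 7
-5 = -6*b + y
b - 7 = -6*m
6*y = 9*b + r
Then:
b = 37/55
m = 58/55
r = -651/55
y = -53/55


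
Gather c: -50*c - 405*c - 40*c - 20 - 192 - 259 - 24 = -495*c - 495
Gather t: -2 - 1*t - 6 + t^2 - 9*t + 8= t^2 - 10*t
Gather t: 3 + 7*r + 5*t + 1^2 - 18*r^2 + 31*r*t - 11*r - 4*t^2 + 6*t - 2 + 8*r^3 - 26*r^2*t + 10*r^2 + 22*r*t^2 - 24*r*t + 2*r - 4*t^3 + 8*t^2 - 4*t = 8*r^3 - 8*r^2 - 2*r - 4*t^3 + t^2*(22*r + 4) + t*(-26*r^2 + 7*r + 7) + 2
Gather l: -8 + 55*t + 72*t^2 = 72*t^2 + 55*t - 8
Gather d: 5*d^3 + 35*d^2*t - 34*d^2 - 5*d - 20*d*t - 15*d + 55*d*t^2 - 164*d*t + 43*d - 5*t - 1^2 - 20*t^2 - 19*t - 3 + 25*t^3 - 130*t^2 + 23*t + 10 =5*d^3 + d^2*(35*t - 34) + d*(55*t^2 - 184*t + 23) + 25*t^3 - 150*t^2 - t + 6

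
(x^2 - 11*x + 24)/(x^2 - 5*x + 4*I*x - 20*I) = (x^2 - 11*x + 24)/(x^2 + x*(-5 + 4*I) - 20*I)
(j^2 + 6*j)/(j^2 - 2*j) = (j + 6)/(j - 2)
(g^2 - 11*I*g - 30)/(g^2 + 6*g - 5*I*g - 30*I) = (g - 6*I)/(g + 6)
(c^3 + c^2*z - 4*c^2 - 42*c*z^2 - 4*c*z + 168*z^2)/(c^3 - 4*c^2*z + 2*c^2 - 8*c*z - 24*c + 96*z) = (-c^2 - c*z + 42*z^2)/(-c^2 + 4*c*z - 6*c + 24*z)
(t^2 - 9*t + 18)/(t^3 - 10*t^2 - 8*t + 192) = (t - 3)/(t^2 - 4*t - 32)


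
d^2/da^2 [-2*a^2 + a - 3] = -4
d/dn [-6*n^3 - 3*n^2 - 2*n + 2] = -18*n^2 - 6*n - 2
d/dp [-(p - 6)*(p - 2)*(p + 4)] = -3*p^2 + 8*p + 20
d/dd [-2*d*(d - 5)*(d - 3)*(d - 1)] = -8*d^3 + 54*d^2 - 92*d + 30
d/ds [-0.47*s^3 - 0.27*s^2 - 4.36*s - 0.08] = -1.41*s^2 - 0.54*s - 4.36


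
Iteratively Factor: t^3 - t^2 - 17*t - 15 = (t + 1)*(t^2 - 2*t - 15) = (t + 1)*(t + 3)*(t - 5)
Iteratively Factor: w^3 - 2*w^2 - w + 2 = (w - 1)*(w^2 - w - 2) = (w - 1)*(w + 1)*(w - 2)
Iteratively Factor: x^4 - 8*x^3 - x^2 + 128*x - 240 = (x - 4)*(x^3 - 4*x^2 - 17*x + 60) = (x - 4)*(x + 4)*(x^2 - 8*x + 15) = (x - 5)*(x - 4)*(x + 4)*(x - 3)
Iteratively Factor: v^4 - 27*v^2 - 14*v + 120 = (v - 2)*(v^3 + 2*v^2 - 23*v - 60) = (v - 2)*(v + 3)*(v^2 - v - 20) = (v - 5)*(v - 2)*(v + 3)*(v + 4)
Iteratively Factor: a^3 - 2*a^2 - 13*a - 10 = (a - 5)*(a^2 + 3*a + 2) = (a - 5)*(a + 1)*(a + 2)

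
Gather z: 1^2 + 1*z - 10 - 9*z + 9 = -8*z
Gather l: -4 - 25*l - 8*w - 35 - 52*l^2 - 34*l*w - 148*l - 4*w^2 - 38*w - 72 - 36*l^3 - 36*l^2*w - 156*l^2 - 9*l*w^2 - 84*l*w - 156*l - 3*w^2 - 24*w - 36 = -36*l^3 + l^2*(-36*w - 208) + l*(-9*w^2 - 118*w - 329) - 7*w^2 - 70*w - 147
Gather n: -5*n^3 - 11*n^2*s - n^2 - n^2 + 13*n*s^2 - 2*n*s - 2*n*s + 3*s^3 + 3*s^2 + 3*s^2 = -5*n^3 + n^2*(-11*s - 2) + n*(13*s^2 - 4*s) + 3*s^3 + 6*s^2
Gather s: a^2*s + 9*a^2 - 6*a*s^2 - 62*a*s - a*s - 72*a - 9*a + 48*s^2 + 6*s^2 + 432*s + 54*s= 9*a^2 - 81*a + s^2*(54 - 6*a) + s*(a^2 - 63*a + 486)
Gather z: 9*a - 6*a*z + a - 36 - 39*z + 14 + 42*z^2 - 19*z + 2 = 10*a + 42*z^2 + z*(-6*a - 58) - 20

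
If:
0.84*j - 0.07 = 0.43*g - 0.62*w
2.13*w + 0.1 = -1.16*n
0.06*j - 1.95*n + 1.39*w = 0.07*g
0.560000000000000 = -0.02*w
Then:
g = -3506.71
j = -1774.35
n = 51.33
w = -28.00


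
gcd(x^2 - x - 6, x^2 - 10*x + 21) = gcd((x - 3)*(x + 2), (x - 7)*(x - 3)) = x - 3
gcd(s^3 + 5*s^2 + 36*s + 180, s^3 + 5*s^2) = s + 5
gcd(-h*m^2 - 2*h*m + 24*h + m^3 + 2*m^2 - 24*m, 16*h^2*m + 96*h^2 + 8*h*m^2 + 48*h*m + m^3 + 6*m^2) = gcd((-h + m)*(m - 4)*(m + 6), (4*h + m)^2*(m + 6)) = m + 6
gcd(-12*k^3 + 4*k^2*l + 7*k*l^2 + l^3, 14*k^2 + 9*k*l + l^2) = 2*k + l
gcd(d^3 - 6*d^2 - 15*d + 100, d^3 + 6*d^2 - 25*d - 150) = d - 5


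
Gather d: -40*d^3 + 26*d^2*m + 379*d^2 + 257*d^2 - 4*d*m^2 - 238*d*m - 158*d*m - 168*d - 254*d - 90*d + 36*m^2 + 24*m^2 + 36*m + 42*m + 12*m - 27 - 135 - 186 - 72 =-40*d^3 + d^2*(26*m + 636) + d*(-4*m^2 - 396*m - 512) + 60*m^2 + 90*m - 420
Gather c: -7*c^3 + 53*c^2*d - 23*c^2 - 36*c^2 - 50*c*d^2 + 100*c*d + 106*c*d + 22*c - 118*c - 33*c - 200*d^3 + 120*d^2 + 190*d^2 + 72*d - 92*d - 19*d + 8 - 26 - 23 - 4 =-7*c^3 + c^2*(53*d - 59) + c*(-50*d^2 + 206*d - 129) - 200*d^3 + 310*d^2 - 39*d - 45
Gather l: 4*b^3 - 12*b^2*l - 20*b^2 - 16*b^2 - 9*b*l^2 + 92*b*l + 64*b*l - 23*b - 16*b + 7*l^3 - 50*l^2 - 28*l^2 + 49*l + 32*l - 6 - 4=4*b^3 - 36*b^2 - 39*b + 7*l^3 + l^2*(-9*b - 78) + l*(-12*b^2 + 156*b + 81) - 10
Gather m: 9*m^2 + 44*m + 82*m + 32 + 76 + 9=9*m^2 + 126*m + 117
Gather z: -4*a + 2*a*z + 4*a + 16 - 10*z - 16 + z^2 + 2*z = z^2 + z*(2*a - 8)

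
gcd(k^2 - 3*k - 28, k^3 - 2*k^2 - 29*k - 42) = k - 7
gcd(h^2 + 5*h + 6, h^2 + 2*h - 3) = h + 3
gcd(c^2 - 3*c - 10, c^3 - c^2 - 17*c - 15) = c - 5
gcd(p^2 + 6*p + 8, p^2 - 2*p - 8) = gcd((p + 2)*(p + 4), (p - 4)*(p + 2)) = p + 2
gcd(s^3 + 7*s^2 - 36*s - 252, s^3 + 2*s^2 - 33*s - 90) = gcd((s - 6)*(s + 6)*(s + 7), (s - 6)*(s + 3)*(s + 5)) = s - 6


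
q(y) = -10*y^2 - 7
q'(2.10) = -42.00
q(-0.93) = -15.65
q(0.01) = -7.00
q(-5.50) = -309.50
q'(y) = -20*y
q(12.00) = -1447.00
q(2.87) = -89.37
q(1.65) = -34.22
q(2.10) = -51.10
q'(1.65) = -33.00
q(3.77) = -149.13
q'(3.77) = -75.40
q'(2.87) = -57.40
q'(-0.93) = 18.60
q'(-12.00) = 240.00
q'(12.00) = -240.00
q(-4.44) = -204.14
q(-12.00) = -1447.00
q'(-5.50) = 110.00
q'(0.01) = -0.20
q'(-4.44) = 88.80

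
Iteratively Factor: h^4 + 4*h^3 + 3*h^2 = (h + 1)*(h^3 + 3*h^2) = h*(h + 1)*(h^2 + 3*h) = h^2*(h + 1)*(h + 3)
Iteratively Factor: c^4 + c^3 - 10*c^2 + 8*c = (c - 2)*(c^3 + 3*c^2 - 4*c) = (c - 2)*(c + 4)*(c^2 - c) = (c - 2)*(c - 1)*(c + 4)*(c)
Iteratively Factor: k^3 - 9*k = (k + 3)*(k^2 - 3*k) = k*(k + 3)*(k - 3)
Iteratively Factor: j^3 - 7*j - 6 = (j - 3)*(j^2 + 3*j + 2) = (j - 3)*(j + 1)*(j + 2)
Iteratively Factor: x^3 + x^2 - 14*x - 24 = (x + 3)*(x^2 - 2*x - 8) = (x + 2)*(x + 3)*(x - 4)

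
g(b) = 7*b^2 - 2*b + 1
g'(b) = 14*b - 2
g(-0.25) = 1.94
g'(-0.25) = -5.50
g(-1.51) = 19.98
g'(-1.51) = -23.14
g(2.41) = 36.84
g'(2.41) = 31.74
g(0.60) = 2.32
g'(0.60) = 6.40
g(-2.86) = 63.98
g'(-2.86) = -42.04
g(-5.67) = 237.38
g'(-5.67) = -81.38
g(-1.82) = 27.83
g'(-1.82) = -27.48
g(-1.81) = 27.55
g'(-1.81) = -27.34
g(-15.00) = 1606.00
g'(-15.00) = -212.00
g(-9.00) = 586.00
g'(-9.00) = -128.00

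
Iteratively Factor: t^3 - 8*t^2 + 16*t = (t - 4)*(t^2 - 4*t) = t*(t - 4)*(t - 4)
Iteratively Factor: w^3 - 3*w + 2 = (w + 2)*(w^2 - 2*w + 1) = (w - 1)*(w + 2)*(w - 1)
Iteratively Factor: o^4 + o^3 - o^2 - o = (o + 1)*(o^3 - o) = o*(o + 1)*(o^2 - 1) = o*(o + 1)^2*(o - 1)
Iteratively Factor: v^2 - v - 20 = (v - 5)*(v + 4)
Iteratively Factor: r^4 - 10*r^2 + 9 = (r - 1)*(r^3 + r^2 - 9*r - 9) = (r - 1)*(r + 3)*(r^2 - 2*r - 3) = (r - 1)*(r + 1)*(r + 3)*(r - 3)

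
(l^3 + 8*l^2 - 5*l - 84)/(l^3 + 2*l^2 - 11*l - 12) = (l + 7)/(l + 1)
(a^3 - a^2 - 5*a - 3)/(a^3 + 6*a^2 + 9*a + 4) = (a - 3)/(a + 4)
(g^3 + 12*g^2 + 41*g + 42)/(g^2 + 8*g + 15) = (g^2 + 9*g + 14)/(g + 5)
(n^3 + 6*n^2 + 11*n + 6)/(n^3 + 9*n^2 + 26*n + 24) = (n + 1)/(n + 4)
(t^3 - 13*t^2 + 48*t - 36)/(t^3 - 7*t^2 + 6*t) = (t - 6)/t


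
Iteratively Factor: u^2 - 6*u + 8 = (u - 2)*(u - 4)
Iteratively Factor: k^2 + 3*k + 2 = (k + 2)*(k + 1)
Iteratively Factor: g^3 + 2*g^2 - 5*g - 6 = (g - 2)*(g^2 + 4*g + 3) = (g - 2)*(g + 3)*(g + 1)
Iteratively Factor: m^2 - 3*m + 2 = (m - 2)*(m - 1)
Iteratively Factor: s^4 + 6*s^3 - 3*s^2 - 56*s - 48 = (s + 4)*(s^3 + 2*s^2 - 11*s - 12) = (s + 4)^2*(s^2 - 2*s - 3) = (s - 3)*(s + 4)^2*(s + 1)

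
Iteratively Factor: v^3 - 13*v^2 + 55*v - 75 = (v - 5)*(v^2 - 8*v + 15) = (v - 5)*(v - 3)*(v - 5)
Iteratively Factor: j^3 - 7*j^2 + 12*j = (j)*(j^2 - 7*j + 12) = j*(j - 3)*(j - 4)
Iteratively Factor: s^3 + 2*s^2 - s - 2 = (s + 2)*(s^2 - 1) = (s + 1)*(s + 2)*(s - 1)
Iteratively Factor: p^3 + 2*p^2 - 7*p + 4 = (p - 1)*(p^2 + 3*p - 4) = (p - 1)*(p + 4)*(p - 1)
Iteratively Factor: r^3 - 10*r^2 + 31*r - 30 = (r - 2)*(r^2 - 8*r + 15) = (r - 3)*(r - 2)*(r - 5)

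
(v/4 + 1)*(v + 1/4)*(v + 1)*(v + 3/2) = v^4/4 + 27*v^3/16 + 105*v^2/32 + 71*v/32 + 3/8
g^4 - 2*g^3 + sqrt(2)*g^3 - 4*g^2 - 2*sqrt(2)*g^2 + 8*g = g*(g - 2)*(g - sqrt(2))*(g + 2*sqrt(2))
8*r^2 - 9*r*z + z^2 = (-8*r + z)*(-r + z)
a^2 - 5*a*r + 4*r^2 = (a - 4*r)*(a - r)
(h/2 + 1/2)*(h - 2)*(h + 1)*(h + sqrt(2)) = h^4/2 + sqrt(2)*h^3/2 - 3*h^2/2 - 3*sqrt(2)*h/2 - h - sqrt(2)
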